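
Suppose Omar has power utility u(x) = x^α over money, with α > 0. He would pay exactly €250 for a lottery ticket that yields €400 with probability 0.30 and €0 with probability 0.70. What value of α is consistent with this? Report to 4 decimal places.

The lottery's expected utility is 0.30·u(400) + 0.70·u(0) = 0.30·400^α (since u(0) = 0 for α > 0).
Indifference: 250^α = 0.30·400^α, so (250/400)^α = 0.30.
α = ln(0.30) / ln(250/400) = -1.2039728/-0.4700036 ≈ 2.5616.

α ≈ 2.5616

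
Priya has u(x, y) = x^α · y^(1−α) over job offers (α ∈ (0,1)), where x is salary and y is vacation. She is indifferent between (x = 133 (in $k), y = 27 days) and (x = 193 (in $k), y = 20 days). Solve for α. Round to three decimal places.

α ≈ 0.446

Set the two utilities equal: 133^α·27^(1−α) = 193^α·20^(1−α).
(133/193)^α = (20/27)^(1−α); take logs: α·ln(133/193) = (1−α)·ln(20/27), i.e. α·-0.372341 = (1−α)·-0.300105.
Thus α·(-0.672446) = -0.300105, so α = -0.300105/-0.672446 ≈ 0.446.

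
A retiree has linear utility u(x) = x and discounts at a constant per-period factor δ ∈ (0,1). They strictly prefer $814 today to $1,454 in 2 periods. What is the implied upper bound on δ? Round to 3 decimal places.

δ < 0.748

The preference means 814 > δ^2·1454.
So δ^2 < 814/1454 = 0.55983; taking the square root of both positive sides preserves the inequality.
δ < 0.55983^(1/2) = 0.748.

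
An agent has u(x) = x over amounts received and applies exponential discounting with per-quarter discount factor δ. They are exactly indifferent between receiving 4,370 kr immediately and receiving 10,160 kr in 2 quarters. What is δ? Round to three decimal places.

Indifference means u(4370) = δ^2 · u(10160), so δ^2 = u(4370)/u(10160).
With u(x) = x: δ^2 = 4370/10160 = 0.43012.
Hence δ = (0.43012)^(1/2) = 0.65583.

δ ≈ 0.656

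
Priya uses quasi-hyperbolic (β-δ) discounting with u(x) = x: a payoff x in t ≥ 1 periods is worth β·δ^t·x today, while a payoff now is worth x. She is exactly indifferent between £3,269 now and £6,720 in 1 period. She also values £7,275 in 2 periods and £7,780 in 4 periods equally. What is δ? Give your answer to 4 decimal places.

δ ≈ 0.9670

Both payoffs in the second observation are in the future, so β drops out: δ^2·7275 = δ^4·7780 ⇒ δ^2 = 7275/7780 = 0.93509, so δ = 0.96700.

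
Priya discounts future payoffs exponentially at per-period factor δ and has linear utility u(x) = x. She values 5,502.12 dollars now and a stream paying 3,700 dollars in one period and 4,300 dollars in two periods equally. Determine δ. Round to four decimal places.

δ ≈ 0.7800

Equating present values: 5502.12 = 3700δ + 4300δ².
Rearranged: 4300δ² + 3700δ − 5502.12 = 0.
By the quadratic formula (taking the positive root), δ = (−3700 + √108326464.00) / 8600 ≈ 0.7800.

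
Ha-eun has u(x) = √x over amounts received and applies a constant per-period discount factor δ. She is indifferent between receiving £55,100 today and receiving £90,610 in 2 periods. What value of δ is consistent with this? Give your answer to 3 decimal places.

δ ≈ 0.883

Equating discounted utilities: u(55100) = δ^2·u(90610) ⇒ δ^2 = u(55100)/u(90610).
Since u(x) = √x, δ^2 = √(55100/90610) = 0.77981.
So δ = 0.77981^(1/2) ≈ 0.883.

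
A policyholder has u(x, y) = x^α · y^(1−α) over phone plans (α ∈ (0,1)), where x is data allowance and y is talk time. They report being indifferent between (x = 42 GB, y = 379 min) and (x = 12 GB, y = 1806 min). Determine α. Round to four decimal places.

α ≈ 0.5548

The Cobb–Douglas utilities coincide, so 42^α·379^(1−α) = 12^α·1806^(1−α).
(42/12)^α = (1806/379)^(1−α); take logs: α·ln(42/12) = (1−α)·ln(1806/379), i.e. α·1.2527630 = (1−α)·1.5613335.
Thus α·(2.8140965) = 1.5613335, so α = 1.5613335/2.8140965 ≈ 0.5548.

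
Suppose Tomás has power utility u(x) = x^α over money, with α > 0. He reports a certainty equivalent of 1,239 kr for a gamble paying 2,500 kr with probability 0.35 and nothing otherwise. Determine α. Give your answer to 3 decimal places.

Since u(0) = 0, the lottery's EU is 0.35·2500^α.
Equating: 1239^α = 0.35·2500^α, i.e. 0.4956^α = 0.35.
Take logs: α = ln 0.35 / ln(1239/2500) ≈ 1.49550.

α ≈ 1.496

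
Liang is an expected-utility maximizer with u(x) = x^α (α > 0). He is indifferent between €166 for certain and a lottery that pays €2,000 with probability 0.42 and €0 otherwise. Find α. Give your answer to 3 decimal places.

EU(lottery) = 0.42·2000^α + 0.58·0 = 0.42·2000^α.
Indifference: 166^α = 0.42·2000^α, so (166/2000)^α = 0.42.
α = ln(0.42) / ln(166/2000) = -0.867501/-2.488915 ≈ 0.349.

α ≈ 0.349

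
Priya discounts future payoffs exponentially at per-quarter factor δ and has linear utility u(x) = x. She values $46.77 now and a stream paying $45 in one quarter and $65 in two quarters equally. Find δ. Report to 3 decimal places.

δ ≈ 0.570

The stream is worth 45δ + 65δ² today, so 45δ + 65δ² = 46.77.
That is, 65δ² + 45δ − 46.77 = 0, a quadratic in δ.
The positive root is δ = [−45 + √(45² + 4·65·46.77)] / (2·65) = (−45 + 119.102)/130 ≈ 0.570.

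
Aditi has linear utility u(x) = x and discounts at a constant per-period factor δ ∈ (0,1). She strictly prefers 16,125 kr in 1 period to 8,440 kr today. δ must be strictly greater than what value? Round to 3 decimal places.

δ > 0.523

Comparing present values: 8440 < δ·16125.
Dividing through by 16125 gives δ > 0.52341.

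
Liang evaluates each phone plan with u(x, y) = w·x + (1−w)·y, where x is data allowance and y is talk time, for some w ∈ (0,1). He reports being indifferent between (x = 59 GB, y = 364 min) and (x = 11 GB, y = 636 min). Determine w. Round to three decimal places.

w = 0.850

Indifference: w·59 + (1−w)·364 = w·11 + (1−w)·636.
w·(59−11) = (1−w)·(636−364), i.e. w·48 = (1−w)·272.
So w/(1−w) = 272/48 = 5.6667, giving w = 272/(48+272) = 0.850.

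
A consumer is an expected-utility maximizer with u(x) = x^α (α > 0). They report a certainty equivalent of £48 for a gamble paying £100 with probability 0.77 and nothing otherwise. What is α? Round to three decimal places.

EU(lottery) = 0.77·100^α + 0.23·0 = 0.77·100^α.
Setting u(48) equal to that: 48^α = 0.77·100^α ⇒ (48/100)^α = 0.77.
α = ln(0.77) / ln(48/100) = -0.261365/-0.733969 ≈ 0.356.

α ≈ 0.356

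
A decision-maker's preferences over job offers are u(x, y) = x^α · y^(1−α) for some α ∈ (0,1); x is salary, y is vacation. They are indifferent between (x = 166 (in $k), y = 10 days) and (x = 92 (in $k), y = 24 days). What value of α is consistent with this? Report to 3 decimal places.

The Cobb–Douglas utilities coincide, so 166^α·10^(1−α) = 92^α·24^(1−α).
Rearrange to (166/92)^α = (24/10)^(1−α) and take logs: α·0.590199 = (1−α)·0.875469.
So α/(1−α) = (0.875469)/(0.590199) = 1.483345, and α = 1.483345/2.483345 ≈ 0.597.

α ≈ 0.597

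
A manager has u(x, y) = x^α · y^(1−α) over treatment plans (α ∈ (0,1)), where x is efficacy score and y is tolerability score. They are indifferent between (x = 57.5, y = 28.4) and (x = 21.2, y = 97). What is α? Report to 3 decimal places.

α ≈ 0.552

Indifference: 57.5^α · 28.4^(1−α) = 21.2^α · 97^(1−α).
(57.5/21.2)^α = (97/28.4)^(1−α); take logs: α·ln(57.5/21.2) = (1−α)·ln(97/28.4), i.e. α·0.997784 = (1−α)·1.228322.
Thus α·(2.226106) = 1.228322, so α = 1.228322/2.226106 ≈ 0.552.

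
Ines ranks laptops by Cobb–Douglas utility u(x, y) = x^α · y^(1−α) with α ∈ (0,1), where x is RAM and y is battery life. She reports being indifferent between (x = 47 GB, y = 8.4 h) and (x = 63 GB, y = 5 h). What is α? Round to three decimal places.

Indifference: 47^α · 8.4^(1−α) = 63^α · 5^(1−α).
Taking logs: α·ln 47 + (1−α)·ln 8.4 = α·ln 63 + (1−α)·ln 5, i.e. α·-0.292987 = (1−α)·-0.518794.
With A = -0.292987 and B = -0.518794: α·A = (1−α)·B, so α = B/(A+B) = -0.518794/-0.811781 ≈ 0.639.

α ≈ 0.639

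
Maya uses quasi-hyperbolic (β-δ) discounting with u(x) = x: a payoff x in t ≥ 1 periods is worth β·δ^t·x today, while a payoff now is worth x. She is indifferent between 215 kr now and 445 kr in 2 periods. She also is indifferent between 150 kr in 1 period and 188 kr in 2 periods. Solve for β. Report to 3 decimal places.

The second indifference involves only future payoffs, so β cancels: β·δ^1·150 = β·δ^2·188, giving δ = 150/188 = 0.79787.
Now use the now-vs-future pair: 215 = β·δ^2·445 gives β = 215/(0.63660·445) ≈ 0.759.

β ≈ 0.759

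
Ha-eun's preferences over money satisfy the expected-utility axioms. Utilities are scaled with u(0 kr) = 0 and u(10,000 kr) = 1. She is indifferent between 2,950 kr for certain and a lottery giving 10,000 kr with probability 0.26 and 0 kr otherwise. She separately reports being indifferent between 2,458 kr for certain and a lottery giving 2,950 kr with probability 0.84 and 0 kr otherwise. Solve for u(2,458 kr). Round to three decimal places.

First, u(2,950 kr) = 0.26·u(10,000 kr) + 0.74·u(0 kr) = 0.26.
Then u(2,458 kr) = 0.84·u(2,950 kr) + 0.16·u(0 kr) = 0.84·0.26 + 0.16·0.00 = 0.2184.

0.218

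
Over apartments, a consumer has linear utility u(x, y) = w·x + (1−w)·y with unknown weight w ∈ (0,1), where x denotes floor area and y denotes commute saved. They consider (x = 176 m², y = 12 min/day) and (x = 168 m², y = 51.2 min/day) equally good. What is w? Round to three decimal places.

u(176,12) = u(168,51.2) means w·176 + (1−w)·12 = w·168 + (1−w)·51.2.
w·(176−168) = (1−w)·(51.2−12), i.e. w·8 = (1−w)·39.2.
So w/(1−w) = 39.2/8 = 4.9000, giving w = 39.2/(8+39.2) = 0.831.

w = 0.831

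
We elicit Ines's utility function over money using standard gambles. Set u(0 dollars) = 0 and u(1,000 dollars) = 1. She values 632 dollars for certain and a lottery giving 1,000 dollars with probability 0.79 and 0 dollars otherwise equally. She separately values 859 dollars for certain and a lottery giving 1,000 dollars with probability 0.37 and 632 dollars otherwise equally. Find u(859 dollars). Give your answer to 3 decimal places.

From the first indifference, u(632 dollars) = 0.79·u(1,000 dollars) + 0.21·u(0 dollars) = 0.79·1 + 0.21·0 = 0.79.
Then u(859 dollars) = 0.37·u(1,000 dollars) + 0.63·u(632 dollars) = 0.37·1.00 + 0.63·0.79 = 0.8677.

0.868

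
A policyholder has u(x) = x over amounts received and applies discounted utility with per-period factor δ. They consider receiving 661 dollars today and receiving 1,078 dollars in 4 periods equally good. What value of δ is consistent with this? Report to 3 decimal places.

δ ≈ 0.885

The payoff in 4 periods is discounted by δ^4, so u(661) = δ^4·u(1078) and δ^4 = u(661)/u(1078).
With u(x) = x: δ^4 = 661/1078 = 0.61317.
Hence δ = (0.61317)^(1/4) = 0.88490.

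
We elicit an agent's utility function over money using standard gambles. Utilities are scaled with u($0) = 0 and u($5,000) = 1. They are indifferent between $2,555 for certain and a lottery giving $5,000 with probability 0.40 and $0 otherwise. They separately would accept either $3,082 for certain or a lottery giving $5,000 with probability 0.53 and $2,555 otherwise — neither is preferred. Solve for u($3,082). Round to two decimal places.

0.72

First, u($2,555) = 0.40·u($5,000) + 0.60·u($0) = 0.40.
Then u($3,082) = 0.53·u($5,000) + 0.47·u($2,555) = 0.53·1.00 + 0.47·0.40 = 0.7180.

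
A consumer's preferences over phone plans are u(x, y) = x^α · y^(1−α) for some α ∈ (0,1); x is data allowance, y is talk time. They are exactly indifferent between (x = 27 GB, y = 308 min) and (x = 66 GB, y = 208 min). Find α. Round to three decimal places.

The Cobb–Douglas utilities coincide, so 27^α·308^(1−α) = 66^α·208^(1−α).
(27/66)^α = (208/308)^(1−α); take logs: α·ln(27/66) = (1−α)·ln(208/308), i.e. α·-0.893818 = (1−α)·-0.392562.
So α/(1−α) = (-0.392562)/(-0.893818) = 0.439197, and α = 0.439197/1.439197 ≈ 0.305.

α ≈ 0.305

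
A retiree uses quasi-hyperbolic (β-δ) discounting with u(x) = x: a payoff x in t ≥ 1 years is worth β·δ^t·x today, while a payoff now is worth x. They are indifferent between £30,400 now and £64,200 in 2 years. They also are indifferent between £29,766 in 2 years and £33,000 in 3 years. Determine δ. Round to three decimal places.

The second indifference involves only future payoffs, so β cancels: β·δ^2·29766 = β·δ^3·33000, giving δ = 29766/33000 = 0.90200.

δ ≈ 0.902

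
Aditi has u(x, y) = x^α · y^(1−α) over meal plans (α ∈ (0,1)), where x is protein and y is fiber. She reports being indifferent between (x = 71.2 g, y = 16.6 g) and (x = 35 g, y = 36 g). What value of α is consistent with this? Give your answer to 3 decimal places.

Set the two utilities equal: 71.2^α·16.6^(1−α) = 35^α·36^(1−α).
Taking logs: α·ln 71.2 + (1−α)·ln 16.6 = α·ln 35 + (1−α)·ln 36, i.e. α·0.710145 = (1−α)·0.774116.
So α/(1−α) = (0.774116)/(0.710145) = 1.090082, and α = 1.090082/2.090082 ≈ 0.522.

α ≈ 0.522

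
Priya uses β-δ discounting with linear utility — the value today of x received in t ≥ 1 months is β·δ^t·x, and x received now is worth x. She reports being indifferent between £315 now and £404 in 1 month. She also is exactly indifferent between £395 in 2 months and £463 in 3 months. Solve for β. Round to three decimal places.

Both payoffs in the second observation are in the future, so β drops out: δ^2·395 = δ^3·463 ⇒ δ = 395/463 = 0.85313.
Now use the now-vs-future pair: 315 = β·δ·404 gives β = 315/(0.85313·404) ≈ 0.914.

β ≈ 0.914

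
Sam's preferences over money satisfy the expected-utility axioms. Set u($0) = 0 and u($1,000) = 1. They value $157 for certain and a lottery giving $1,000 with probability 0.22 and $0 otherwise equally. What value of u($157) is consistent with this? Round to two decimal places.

0.22

By the standard-gamble method, u($157) is just the indifference probability on the best outcome: 0.22.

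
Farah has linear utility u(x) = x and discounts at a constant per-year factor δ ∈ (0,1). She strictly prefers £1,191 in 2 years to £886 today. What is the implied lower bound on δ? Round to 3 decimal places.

Under u(x) = x this choice says 886 < δ^2·1191.
So δ^2 > 886/1191 = 0.74391; taking the square root of both positive sides preserves the inequality.
δ > 0.74391^(1/2) = 0.863.

δ > 0.863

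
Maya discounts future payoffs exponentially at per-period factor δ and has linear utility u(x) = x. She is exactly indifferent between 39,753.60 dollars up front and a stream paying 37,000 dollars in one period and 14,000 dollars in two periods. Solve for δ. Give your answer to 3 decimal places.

Present value of the stream is 37000·δ + 14000·δ². Indifference gives 37000δ + 14000δ² = 39753.60.
That is, 14000δ² + 37000δ − 39753.60 = 0, a quadratic in δ.
δ = (−37000 + √(37000² + 4·14000·39753.60)) / (2·14000) = (−37000 + √3595201600.00) / 28000 ≈ 0.820.

δ ≈ 0.820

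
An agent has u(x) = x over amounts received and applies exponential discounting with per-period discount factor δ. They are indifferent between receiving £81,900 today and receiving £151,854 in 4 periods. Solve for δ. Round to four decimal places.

δ ≈ 0.8570

The payoff in 4 periods is discounted by δ^4, so u(81900) = δ^4·u(151854) and δ^4 = u(81900)/u(151854).
With u(x) = x: δ^4 = 81900/151854 = 0.53933.
So δ = 0.53933^(1/4) ≈ 0.8570.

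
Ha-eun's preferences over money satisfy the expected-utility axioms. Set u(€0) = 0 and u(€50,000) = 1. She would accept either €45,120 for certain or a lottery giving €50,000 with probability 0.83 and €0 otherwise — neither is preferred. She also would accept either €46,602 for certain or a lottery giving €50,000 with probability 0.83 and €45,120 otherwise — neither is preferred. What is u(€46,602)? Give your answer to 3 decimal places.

0.971

From the first indifference, u(€45,120) = 0.83·u(€50,000) + 0.17·u(€0) = 0.83·1 + 0.17·0 = 0.83.
The second indifference gives u(€46,602) = 0.83·u(€50,000) + 0.17·u(€45,120) = 0.83·1.00 + 0.17·0.83 = 0.9711.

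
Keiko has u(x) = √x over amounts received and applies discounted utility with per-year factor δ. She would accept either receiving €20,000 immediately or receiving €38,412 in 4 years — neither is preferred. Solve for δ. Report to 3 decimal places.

Indifference means u(20000) = δ^4 · u(38412), so δ^4 = u(20000)/u(38412).
Since u(x) = √x, δ^4 = √(20000/38412) = 0.72158.
Hence δ = (0.72158)^(1/4) = 0.92166.

δ ≈ 0.922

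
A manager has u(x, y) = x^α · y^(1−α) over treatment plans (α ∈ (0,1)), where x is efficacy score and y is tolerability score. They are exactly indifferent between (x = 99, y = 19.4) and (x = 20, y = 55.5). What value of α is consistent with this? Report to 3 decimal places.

α ≈ 0.397

Indifference: 99^α · 19.4^(1−α) = 20^α · 55.5^(1−α).
Taking logs: α·ln 99 + (1−α)·ln 19.4 = α·ln 20 + (1−α)·ln 55.5, i.e. α·1.599388 = (1−α)·1.051110.
With A = 1.599388 and B = 1.051110: α·A = (1−α)·B, so α = B/(A+B) = 1.051110/2.650498 ≈ 0.397.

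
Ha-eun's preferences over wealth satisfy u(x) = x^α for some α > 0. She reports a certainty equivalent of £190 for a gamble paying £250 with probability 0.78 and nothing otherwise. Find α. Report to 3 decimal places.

α ≈ 0.905

Since u(0) = 0, the lottery's EU is 0.78·250^α.
Equating: 190^α = 0.78·250^α, i.e. 0.7600^α = 0.78.
Taking logs: α·ln(190/250) = ln(0.78), so α = -0.248461 / -0.274437 ≈ 0.905.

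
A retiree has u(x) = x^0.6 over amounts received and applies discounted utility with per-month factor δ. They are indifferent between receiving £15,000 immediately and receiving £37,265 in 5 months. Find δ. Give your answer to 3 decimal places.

δ ≈ 0.897

Equating discounted utilities: u(15000) = δ^5·u(37265) ⇒ δ^5 = u(15000)/u(37265).
With u(x) = x^0.6: δ^5 = 15000^0.6/37265^0.6 = (15000/37265)^0.6 = 0.57926.
Taking the 5th root: δ = 0.57926^(1/5) ≈ 0.897.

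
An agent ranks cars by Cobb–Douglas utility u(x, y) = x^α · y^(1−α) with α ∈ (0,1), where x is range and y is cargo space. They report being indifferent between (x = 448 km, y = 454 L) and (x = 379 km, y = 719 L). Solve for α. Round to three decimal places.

α ≈ 0.733

Set the two utilities equal: 448^α·454^(1−α) = 379^α·719^(1−α).
Rearrange to (448/379)^α = (719/454)^(1−α) and take logs: α·0.167257 = (1−α)·0.459764.
So α/(1−α) = (0.459764)/(0.167257) = 2.748848, and α = 2.748848/3.748848 ≈ 0.733.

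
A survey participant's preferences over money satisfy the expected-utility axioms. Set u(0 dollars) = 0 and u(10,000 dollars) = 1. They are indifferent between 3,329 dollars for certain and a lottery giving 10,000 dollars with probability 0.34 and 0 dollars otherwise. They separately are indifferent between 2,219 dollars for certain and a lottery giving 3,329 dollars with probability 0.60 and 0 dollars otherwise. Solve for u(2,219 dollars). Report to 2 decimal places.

0.20

First, u(3,329 dollars) = 0.34·u(10,000 dollars) + 0.66·u(0 dollars) = 0.34.
The second indifference gives u(2,219 dollars) = 0.60·u(3,329 dollars) + 0.40·u(0 dollars) = 0.60·0.34 + 0.40·0.00 = 0.2040.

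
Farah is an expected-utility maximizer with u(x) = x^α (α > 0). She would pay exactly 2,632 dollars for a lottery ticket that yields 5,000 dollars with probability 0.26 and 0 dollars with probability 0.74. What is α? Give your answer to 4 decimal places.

α ≈ 2.0992

Since u(0) = 0, the lottery's EU is 0.26·5000^α.
Equating: 2632^α = 0.26·5000^α, i.e. 0.5264^α = 0.26.
Taking logs: α·ln(2632/5000) = ln(0.26), so α = -1.3470736 / -0.6416939 ≈ 2.0992.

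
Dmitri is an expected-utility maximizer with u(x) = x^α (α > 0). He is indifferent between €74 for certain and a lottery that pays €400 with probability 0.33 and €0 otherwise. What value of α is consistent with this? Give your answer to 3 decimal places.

The lottery's expected utility is 0.33·u(400) + 0.67·u(0) = 0.33·400^α (since u(0) = 0 for α > 0).
Equating: 74^α = 0.33·400^α, i.e. 0.1850^α = 0.33.
Taking logs: α·ln(74/400) = ln(0.33), so α = -1.108663 / -1.687399 ≈ 0.657.

α ≈ 0.657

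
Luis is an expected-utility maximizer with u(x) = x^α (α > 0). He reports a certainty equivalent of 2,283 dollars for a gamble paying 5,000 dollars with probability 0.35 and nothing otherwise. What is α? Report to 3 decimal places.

α ≈ 1.339

Since u(0) = 0, the lottery's EU is 0.35·5000^α.
Equating: 2283^α = 0.35·5000^α, i.e. 0.4566^α = 0.35.
Take logs: α = ln 0.35 / ln(2283/5000) ≈ 1.33915.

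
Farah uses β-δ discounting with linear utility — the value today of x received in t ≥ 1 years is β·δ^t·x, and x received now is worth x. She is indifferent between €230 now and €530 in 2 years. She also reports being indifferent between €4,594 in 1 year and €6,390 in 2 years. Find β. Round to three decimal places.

β ≈ 0.840

The second indifference involves only future payoffs, so β cancels: β·δ^1·4594 = β·δ^2·6390, giving δ = 4594/6390 = 0.71894.
Now use the now-vs-future pair: 230 = β·δ^2·530 gives β = 230/(0.51687·530) ≈ 0.840.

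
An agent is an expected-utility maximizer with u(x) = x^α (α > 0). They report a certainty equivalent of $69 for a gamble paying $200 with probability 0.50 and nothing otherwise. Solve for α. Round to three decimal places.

Since u(0) = 0, the lottery's EU is 0.50·200^α.
Equating: 69^α = 0.50·200^α, i.e. 0.3450^α = 0.50.
Take logs: α = ln 0.50 / ln(69/200) ≈ 0.65133.

α ≈ 0.651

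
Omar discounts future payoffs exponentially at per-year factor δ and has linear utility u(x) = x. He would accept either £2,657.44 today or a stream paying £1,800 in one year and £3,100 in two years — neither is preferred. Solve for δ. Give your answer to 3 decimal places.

The stream is worth 1800δ + 3100δ² today, so 1800δ + 3100δ² = 2657.44.
So 3100δ² + 1800δ − 2657.44 = 0.
The positive root is δ = [−1800 + √(1800² + 4·3100·2657.44)] / (2·3100) = (−1800 + 6016.000)/6200 ≈ 0.680.

δ ≈ 0.680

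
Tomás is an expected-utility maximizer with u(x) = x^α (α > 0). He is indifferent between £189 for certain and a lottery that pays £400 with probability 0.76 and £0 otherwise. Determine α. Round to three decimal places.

EU(lottery) = 0.76·400^α + 0.24·0 = 0.76·400^α.
Equating: 189^α = 0.76·400^α, i.e. 0.4725^α = 0.76.
Take logs: α = ln 0.76 / ln(189/400) ≈ 0.36605.

α ≈ 0.366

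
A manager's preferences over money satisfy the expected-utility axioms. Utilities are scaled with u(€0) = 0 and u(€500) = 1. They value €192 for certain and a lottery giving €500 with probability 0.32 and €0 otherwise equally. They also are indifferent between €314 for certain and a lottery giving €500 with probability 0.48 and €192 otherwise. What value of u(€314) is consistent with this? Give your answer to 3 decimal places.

0.646

First, u(€192) = 0.32·u(€500) + 0.68·u(€0) = 0.32.
The second indifference gives u(€314) = 0.48·u(€500) + 0.52·u(€192) = 0.48·1.00 + 0.52·0.32 = 0.6464.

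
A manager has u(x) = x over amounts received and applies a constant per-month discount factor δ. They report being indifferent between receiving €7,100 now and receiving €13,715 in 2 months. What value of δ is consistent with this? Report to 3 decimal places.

δ ≈ 0.720

The payoff in 2 months is discounted by δ^2, so u(7100) = δ^2·u(13715) and δ^2 = u(7100)/u(13715).
With u(x) = x: δ^2 = 7100/13715 = 0.51768.
So δ = 0.51768^(1/2) ≈ 0.720.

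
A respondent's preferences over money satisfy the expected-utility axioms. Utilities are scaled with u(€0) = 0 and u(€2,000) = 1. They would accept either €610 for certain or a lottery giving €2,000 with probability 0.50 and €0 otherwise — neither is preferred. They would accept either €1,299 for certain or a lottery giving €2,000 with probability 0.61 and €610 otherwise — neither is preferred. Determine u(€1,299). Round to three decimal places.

From the first indifference, u(€610) = 0.50·u(€2,000) + 0.50·u(€0) = 0.50·1 + 0.50·0 = 0.50.
The second indifference gives u(€1,299) = 0.61·u(€2,000) + 0.39·u(€610) = 0.61·1.00 + 0.39·0.50 = 0.8050.

0.805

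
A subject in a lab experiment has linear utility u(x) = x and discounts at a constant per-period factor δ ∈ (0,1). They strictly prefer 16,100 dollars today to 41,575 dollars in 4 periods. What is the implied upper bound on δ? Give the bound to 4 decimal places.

Comparing present values: 16100 > δ^4·41575.
Hence δ^4 < 16100/41575 = 0.38725, and x ↦ x^(1/4) is increasing on (0,∞).
δ < 0.38725^(1/4) = 0.7889.

δ < 0.7889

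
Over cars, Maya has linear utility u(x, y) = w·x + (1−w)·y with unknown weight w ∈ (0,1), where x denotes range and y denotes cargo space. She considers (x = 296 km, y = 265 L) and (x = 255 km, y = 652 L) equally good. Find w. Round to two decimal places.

w = 0.90

u(296,265) = u(255,652) means w·296 + (1−w)·265 = w·255 + (1−w)·652.
Rearranging, 41·w − 387·(1−w) = 0.
Hence w = 387/(41+387) = 387/428 = 0.90.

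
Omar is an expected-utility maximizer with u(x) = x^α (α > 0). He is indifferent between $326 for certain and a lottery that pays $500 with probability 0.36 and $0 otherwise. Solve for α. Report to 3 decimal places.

EU(lottery) = 0.36·500^α + 0.64·0 = 0.36·500^α.
Indifference: 326^α = 0.36·500^α, so (326/500)^α = 0.36.
Take logs: α = ln 0.36 / ln(326/500) ≈ 2.38865.

α ≈ 2.389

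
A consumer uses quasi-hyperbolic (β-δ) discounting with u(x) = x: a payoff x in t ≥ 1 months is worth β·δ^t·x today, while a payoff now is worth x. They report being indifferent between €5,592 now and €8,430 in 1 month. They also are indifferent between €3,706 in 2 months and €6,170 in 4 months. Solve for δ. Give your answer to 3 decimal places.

The second indifference involves only future payoffs, so β cancels: β·δ^2·3706 = β·δ^4·6170, giving δ^2 = 3706/6170 = 0.60065, so δ = 0.77502.

δ ≈ 0.775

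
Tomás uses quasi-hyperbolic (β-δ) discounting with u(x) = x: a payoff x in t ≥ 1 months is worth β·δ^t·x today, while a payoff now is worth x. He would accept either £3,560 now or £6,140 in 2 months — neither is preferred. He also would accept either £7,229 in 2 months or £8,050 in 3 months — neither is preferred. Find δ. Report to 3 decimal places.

Both payoffs in the second observation are in the future, so β drops out: δ^2·7229 = δ^3·8050 ⇒ δ = 7229/8050 = 0.89801.

δ ≈ 0.898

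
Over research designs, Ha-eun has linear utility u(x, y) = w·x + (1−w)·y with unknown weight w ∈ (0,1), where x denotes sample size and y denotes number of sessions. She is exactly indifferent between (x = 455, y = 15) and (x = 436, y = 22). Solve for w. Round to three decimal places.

Indifference: w·455 + (1−w)·15 = w·436 + (1−w)·22.
Rearranging, 19·w − 7·(1−w) = 0.
So w/(1−w) = 7/19 = 0.3684, giving w = 7/(19+7) = 0.269.

w = 0.269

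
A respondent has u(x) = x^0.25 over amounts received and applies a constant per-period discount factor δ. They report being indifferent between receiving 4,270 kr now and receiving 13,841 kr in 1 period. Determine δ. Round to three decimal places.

δ ≈ 0.745

Equating discounted utilities: u(4270) = δ·u(13841) ⇒ δ = u(4270)/u(13841).
Since u(x) = x^0.25, δ = (4270/13841)^0.25 = 0.30850^0.25 = 0.74527.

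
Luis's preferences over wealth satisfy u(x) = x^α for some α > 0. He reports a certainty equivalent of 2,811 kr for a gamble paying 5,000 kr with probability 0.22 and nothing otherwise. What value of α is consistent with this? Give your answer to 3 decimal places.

EU(lottery) = 0.22·5000^α + 0.78·0 = 0.22·5000^α.
Setting u(2811) equal to that: 2811^α = 0.22·5000^α ⇒ (2811/5000)^α = 0.22.
Taking logs: α·ln(2811/5000) = ln(0.22), so α = -1.514128 / -0.575898 ≈ 2.629.

α ≈ 2.629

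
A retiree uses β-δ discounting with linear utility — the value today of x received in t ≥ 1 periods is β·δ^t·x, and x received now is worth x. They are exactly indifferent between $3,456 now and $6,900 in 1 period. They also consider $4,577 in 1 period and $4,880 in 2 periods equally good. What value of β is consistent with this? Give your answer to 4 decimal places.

From the later pair, β·δ^1·4577 = β·δ^2·4880; dividing through, δ = 4577/4880 = 0.93791.
Now use the now-vs-future pair: 3456 = β·δ·6900 gives β = 3456/(0.93791·6900) ≈ 0.5340.

β ≈ 0.5340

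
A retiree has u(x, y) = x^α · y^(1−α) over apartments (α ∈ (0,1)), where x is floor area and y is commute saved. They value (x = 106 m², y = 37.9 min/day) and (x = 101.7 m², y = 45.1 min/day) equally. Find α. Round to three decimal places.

The Cobb–Douglas utilities coincide, so 106^α·37.9^(1−α) = 101.7^α·45.1^(1−α).
Taking logs: α·ln 106 + (1−α)·ln 37.9 = α·ln 101.7 + (1−α)·ln 45.1, i.e. α·0.041412 = (1−α)·0.173931.
So α/(1−α) = (0.173931)/(0.041412) = 4.200014, and α = 4.200014/5.200014 ≈ 0.808.

α ≈ 0.808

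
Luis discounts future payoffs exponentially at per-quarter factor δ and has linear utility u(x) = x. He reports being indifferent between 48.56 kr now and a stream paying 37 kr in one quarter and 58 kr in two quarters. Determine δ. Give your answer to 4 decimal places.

Present value of the stream is 37·δ + 58·δ². Indifference gives 37δ + 58δ² = 48.56.
That is, 58δ² + 37δ − 48.56 = 0, a quadratic in δ.
δ = (−37 + √(37² + 4·58·48.56)) / (2·58) = (−37 + √12634.92) / 116 ≈ 0.6500.

δ ≈ 0.6500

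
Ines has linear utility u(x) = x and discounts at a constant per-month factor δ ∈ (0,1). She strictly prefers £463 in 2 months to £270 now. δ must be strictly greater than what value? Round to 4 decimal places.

The preference means 270 < δ^2·463.
Hence δ^2 > 270/463 = 0.58315, and x ↦ x^(1/2) is increasing on (0,∞).
δ > 0.58315^(1/2) = 0.7636.

δ > 0.7636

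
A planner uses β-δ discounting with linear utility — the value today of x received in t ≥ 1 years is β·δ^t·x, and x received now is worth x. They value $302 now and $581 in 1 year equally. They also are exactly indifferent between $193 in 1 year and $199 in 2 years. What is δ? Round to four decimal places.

δ ≈ 0.9698

Both payoffs in the second observation are in the future, so β drops out: δ^1·193 = δ^2·199 ⇒ δ = 193/199 = 0.96985.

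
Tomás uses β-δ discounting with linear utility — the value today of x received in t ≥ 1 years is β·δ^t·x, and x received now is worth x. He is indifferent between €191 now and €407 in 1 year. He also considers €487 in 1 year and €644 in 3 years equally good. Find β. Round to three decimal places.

β ≈ 0.540

The second indifference involves only future payoffs, so β cancels: β·δ^1·487 = β·δ^3·644, giving δ^2 = 487/644 = 0.75621, so δ = 0.86960.
The first indifference: 191 = β·δ·407, so β = 191/(δ·407) = 191/(0.86960·407) ≈ 0.540.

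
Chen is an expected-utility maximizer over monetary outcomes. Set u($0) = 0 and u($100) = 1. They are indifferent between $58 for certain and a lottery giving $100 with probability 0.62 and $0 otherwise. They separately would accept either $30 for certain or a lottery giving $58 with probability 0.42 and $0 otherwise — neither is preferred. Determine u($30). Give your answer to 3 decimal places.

0.260

First, u($58) = 0.62·u($100) + 0.38·u($0) = 0.62.
Chaining: u($30) = 0.42·0.62 + 0.58·0.00 = 0.2604.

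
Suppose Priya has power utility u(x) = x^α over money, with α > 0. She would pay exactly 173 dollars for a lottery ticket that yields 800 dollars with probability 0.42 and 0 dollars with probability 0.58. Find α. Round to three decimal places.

EU(lottery) = 0.42·800^α + 0.58·0 = 0.42·800^α.
Equating: 173^α = 0.42·800^α, i.e. 0.2162^α = 0.42.
α = ln(0.42) / ln(173/800) = -0.867501/-1.531320 ≈ 0.567.

α ≈ 0.567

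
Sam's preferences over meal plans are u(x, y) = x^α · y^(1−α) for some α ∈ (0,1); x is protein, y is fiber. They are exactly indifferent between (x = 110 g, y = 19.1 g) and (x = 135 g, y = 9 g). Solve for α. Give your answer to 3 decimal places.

α ≈ 0.786

The Cobb–Douglas utilities coincide, so 110^α·19.1^(1−α) = 135^α·9^(1−α).
Taking logs: α·ln 110 + (1−α)·ln 19.1 = α·ln 135 + (1−α)·ln 9, i.e. α·-0.204794 = (1−α)·-0.752464.
So α/(1−α) = (-0.752464)/(-0.204794) = 3.674248, and α = 3.674248/4.674248 ≈ 0.786.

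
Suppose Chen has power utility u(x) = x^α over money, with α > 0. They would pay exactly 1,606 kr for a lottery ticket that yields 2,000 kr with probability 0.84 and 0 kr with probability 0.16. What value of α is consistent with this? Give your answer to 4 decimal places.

Since u(0) = 0, the lottery's EU is 0.84·2000^α.
Equating: 1606^α = 0.84·2000^α, i.e. 0.8030^α = 0.84.
Take logs: α = ln 0.84 / ln(1606/2000) ≈ 0.794681.

α ≈ 0.7947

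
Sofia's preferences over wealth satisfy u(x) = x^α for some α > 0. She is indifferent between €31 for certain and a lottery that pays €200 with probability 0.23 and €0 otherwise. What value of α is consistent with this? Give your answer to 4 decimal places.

α ≈ 0.7883

Since u(0) = 0, the lottery's EU is 0.23·200^α.
Indifference: 31^α = 0.23·200^α, so (31/200)^α = 0.23.
Take logs: α = ln 0.23 / ln(31/200) ≈ 0.788313.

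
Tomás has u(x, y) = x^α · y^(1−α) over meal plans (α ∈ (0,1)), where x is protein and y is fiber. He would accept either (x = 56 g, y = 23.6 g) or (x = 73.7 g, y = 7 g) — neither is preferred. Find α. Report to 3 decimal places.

α ≈ 0.816

Indifference: 56^α · 23.6^(1−α) = 73.7^α · 7^(1−α).
Rearrange to (56/73.7)^α = (7/23.6)^(1−α) and take logs: α·-0.274651 = (1−α)·-1.215337.
With A = -0.274651 and B = -1.215337: α·A = (1−α)·B, so α = B/(A+B) = -1.215337/-1.489988 ≈ 0.816.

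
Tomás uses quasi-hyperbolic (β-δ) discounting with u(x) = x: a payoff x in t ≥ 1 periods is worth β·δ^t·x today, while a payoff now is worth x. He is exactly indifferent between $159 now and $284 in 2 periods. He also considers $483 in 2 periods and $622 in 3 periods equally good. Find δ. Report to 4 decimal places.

δ ≈ 0.7765

From the later pair, β·δ^2·483 = β·δ^3·622; dividing through, δ = 483/622 = 0.77653.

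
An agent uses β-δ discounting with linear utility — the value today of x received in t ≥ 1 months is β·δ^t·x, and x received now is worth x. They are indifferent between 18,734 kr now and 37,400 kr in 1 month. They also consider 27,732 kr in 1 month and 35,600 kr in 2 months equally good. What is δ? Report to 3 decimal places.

δ ≈ 0.779

The second indifference involves only future payoffs, so β cancels: β·δ^1·27732 = β·δ^2·35600, giving δ = 27732/35600 = 0.77899.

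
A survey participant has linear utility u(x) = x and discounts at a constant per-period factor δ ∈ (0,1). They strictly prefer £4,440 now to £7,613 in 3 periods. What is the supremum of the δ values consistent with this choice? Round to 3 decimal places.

δ < 0.835

The preference means 4440 > δ^3·7613.
Hence δ^3 < 4440/7613 = 0.58321, and x ↦ x^(1/3) is increasing on (0,∞).
δ < 0.58321^(1/3) = 0.835.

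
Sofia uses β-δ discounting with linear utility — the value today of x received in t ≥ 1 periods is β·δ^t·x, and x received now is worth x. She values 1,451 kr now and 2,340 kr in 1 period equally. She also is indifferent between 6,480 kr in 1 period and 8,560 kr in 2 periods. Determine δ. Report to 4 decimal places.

Both payoffs in the second observation are in the future, so β drops out: δ^1·6480 = δ^2·8560 ⇒ δ = 6480/8560 = 0.75701.

δ ≈ 0.7570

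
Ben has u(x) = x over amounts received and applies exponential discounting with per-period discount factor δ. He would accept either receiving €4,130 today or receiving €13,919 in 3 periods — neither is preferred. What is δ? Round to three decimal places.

Indifference means u(4130) = δ^3 · u(13919), so δ^3 = u(4130)/u(13919).
With u(x) = x: δ^3 = 4130/13919 = 0.29672.
So δ = 0.29672^(1/3) ≈ 0.667.

δ ≈ 0.667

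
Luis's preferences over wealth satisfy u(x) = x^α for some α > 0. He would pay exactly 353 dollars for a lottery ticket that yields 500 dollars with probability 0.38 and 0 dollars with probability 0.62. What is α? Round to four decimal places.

Since u(0) = 0, the lottery's EU is 0.38·500^α.
Indifference: 353^α = 0.38·500^α, so (353/500)^α = 0.38.
α = ln(0.38) / ln(353/500) = -0.9675840/-0.3481400 ≈ 2.7793.

α ≈ 2.7793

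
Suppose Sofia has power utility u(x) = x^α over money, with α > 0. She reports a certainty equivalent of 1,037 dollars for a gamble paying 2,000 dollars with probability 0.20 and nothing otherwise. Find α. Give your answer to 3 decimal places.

Since u(0) = 0, the lottery's EU is 0.20·2000^α.
Equating: 1037^α = 0.20·2000^α, i.e. 0.5185^α = 0.20.
Taking logs: α·ln(1037/2000) = ln(0.20), so α = -1.609438 / -0.656815 ≈ 2.450.

α ≈ 2.450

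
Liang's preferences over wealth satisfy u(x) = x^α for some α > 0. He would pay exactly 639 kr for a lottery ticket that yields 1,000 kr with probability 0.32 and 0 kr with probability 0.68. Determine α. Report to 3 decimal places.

The lottery's expected utility is 0.32·u(1000) + 0.68·u(0) = 0.32·1000^α (since u(0) = 0 for α > 0).
Equating: 639^α = 0.32·1000^α, i.e. 0.6390^α = 0.32.
Taking logs: α·ln(639/1000) = ln(0.32), so α = -1.139434 / -0.447851 ≈ 2.544.

α ≈ 2.544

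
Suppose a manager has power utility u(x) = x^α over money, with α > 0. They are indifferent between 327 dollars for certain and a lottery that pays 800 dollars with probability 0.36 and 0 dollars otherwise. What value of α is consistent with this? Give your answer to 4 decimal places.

EU(lottery) = 0.36·800^α + 0.64·0 = 0.36·800^α.
Setting u(327) equal to that: 327^α = 0.36·800^α ⇒ (327/800)^α = 0.36.
Taking logs: α·ln(327/800) = ln(0.36), so α = -1.0216512 / -0.8946516 ≈ 1.1420.

α ≈ 1.1420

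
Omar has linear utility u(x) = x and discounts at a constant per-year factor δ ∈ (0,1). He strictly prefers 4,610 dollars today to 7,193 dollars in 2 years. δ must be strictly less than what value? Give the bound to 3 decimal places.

Comparing present values: 4610 > δ^2·7193.
Dividing by 7193: δ^2 < 0.64090. Both sides are positive, so the square root keeps the direction.
δ < (4610/7193)^(1/2) ≈ 0.801.

δ < 0.801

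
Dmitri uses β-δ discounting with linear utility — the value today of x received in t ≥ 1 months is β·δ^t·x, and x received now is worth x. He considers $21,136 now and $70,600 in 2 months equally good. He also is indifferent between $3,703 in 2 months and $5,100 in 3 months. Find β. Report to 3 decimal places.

From the later pair, β·δ^2·3703 = β·δ^3·5100; dividing through, δ = 3703/5100 = 0.72608.
Substituting δ into 21136 = β·δ^2·70600: β = 21136/(37219.606) ≈ 0.568.

β ≈ 0.568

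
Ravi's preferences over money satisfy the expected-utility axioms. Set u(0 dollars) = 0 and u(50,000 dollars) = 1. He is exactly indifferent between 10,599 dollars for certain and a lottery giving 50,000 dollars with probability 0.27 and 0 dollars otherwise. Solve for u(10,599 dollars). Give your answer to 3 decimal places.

0.270

The indifference gives u(10,599 dollars) = 0.27·u(50,000 dollars) + 0.73·u(0 dollars) = 0.27·1 + 0.73·0 = 0.27.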